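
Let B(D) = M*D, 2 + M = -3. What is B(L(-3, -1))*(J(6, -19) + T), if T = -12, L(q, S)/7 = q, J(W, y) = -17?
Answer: -3045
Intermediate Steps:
M = -5 (M = -2 - 3 = -5)
L(q, S) = 7*q
B(D) = -5*D
B(L(-3, -1))*(J(6, -19) + T) = (-35*(-3))*(-17 - 12) = -5*(-21)*(-29) = 105*(-29) = -3045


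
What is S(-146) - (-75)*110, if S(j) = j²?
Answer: 29566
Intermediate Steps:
S(-146) - (-75)*110 = (-146)² - (-75)*110 = 21316 - 1*(-8250) = 21316 + 8250 = 29566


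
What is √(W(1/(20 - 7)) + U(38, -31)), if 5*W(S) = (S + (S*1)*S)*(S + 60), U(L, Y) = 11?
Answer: 363*√65/845 ≈ 3.4634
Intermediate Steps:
W(S) = (60 + S)*(S + S²)/5 (W(S) = ((S + (S*1)*S)*(S + 60))/5 = ((S + S*S)*(60 + S))/5 = ((S + S²)*(60 + S))/5 = ((60 + S)*(S + S²))/5 = (60 + S)*(S + S²)/5)
√(W(1/(20 - 7)) + U(38, -31)) = √((60 + (1/(20 - 7))² + 61/(20 - 7))/(5*(20 - 7)) + 11) = √((⅕)*(60 + (1/13)² + 61/13)/13 + 11) = √((⅕)*(1/13)*(60 + (1/13)² + 61*(1/13)) + 11) = √((⅕)*(1/13)*(60 + 1/169 + 61/13) + 11) = √((⅕)*(1/13)*(10934/169) + 11) = √(10934/10985 + 11) = √(131769/10985) = 363*√65/845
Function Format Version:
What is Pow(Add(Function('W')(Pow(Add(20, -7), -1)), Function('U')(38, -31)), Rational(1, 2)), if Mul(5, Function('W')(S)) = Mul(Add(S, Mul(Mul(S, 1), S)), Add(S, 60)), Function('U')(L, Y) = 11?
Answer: Mul(Rational(363, 845), Pow(65, Rational(1, 2))) ≈ 3.4634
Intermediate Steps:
Function('W')(S) = Mul(Rational(1, 5), Add(60, S), Add(S, Pow(S, 2))) (Function('W')(S) = Mul(Rational(1, 5), Mul(Add(S, Mul(Mul(S, 1), S)), Add(S, 60))) = Mul(Rational(1, 5), Mul(Add(S, Mul(S, S)), Add(60, S))) = Mul(Rational(1, 5), Mul(Add(S, Pow(S, 2)), Add(60, S))) = Mul(Rational(1, 5), Mul(Add(60, S), Add(S, Pow(S, 2)))) = Mul(Rational(1, 5), Add(60, S), Add(S, Pow(S, 2))))
Pow(Add(Function('W')(Pow(Add(20, -7), -1)), Function('U')(38, -31)), Rational(1, 2)) = Pow(Add(Mul(Rational(1, 5), Pow(Add(20, -7), -1), Add(60, Pow(Pow(Add(20, -7), -1), 2), Mul(61, Pow(Add(20, -7), -1)))), 11), Rational(1, 2)) = Pow(Add(Mul(Rational(1, 5), Pow(13, -1), Add(60, Pow(Pow(13, -1), 2), Mul(61, Pow(13, -1)))), 11), Rational(1, 2)) = Pow(Add(Mul(Rational(1, 5), Rational(1, 13), Add(60, Pow(Rational(1, 13), 2), Mul(61, Rational(1, 13)))), 11), Rational(1, 2)) = Pow(Add(Mul(Rational(1, 5), Rational(1, 13), Add(60, Rational(1, 169), Rational(61, 13))), 11), Rational(1, 2)) = Pow(Add(Mul(Rational(1, 5), Rational(1, 13), Rational(10934, 169)), 11), Rational(1, 2)) = Pow(Add(Rational(10934, 10985), 11), Rational(1, 2)) = Pow(Rational(131769, 10985), Rational(1, 2)) = Mul(Rational(363, 845), Pow(65, Rational(1, 2)))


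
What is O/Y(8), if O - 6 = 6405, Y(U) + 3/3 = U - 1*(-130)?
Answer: 6411/137 ≈ 46.796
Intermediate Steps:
Y(U) = 129 + U (Y(U) = -1 + (U - 1*(-130)) = -1 + (U + 130) = -1 + (130 + U) = 129 + U)
O = 6411 (O = 6 + 6405 = 6411)
O/Y(8) = 6411/(129 + 8) = 6411/137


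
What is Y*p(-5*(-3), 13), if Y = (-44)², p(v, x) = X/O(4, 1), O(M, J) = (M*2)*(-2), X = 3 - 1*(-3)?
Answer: -726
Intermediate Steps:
X = 6 (X = 3 + 3 = 6)
O(M, J) = -4*M (O(M, J) = (2*M)*(-2) = -4*M)
p(v, x) = -3/8 (p(v, x) = 6/((-4*4)) = 6/(-16) = 6*(-1/16) = -3/8)
Y = 1936
Y*p(-5*(-3), 13) = 1936*(-3/8) = -726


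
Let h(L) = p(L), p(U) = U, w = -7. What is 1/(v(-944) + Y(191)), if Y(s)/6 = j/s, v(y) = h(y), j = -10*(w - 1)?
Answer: -191/179824 ≈ -0.0010621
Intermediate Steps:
h(L) = L
j = 80 (j = -10*(-7 - 1) = -10*(-8) = 80)
v(y) = y
Y(s) = 480/s (Y(s) = 6*(80/s) = 480/s)
1/(v(-944) + Y(191)) = 1/(-944 + 480/191) = 1/(-179824/191) = -191/179824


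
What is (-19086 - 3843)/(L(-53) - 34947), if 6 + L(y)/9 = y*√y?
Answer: 29723627/45819594 - 405079*I*√53/45819594 ≈ 0.64871 - 0.064362*I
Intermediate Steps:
L(y) = -54 + 9*y^(3/2) (L(y) = -54 + 9*(y*√y) = -54 + 9*y^(3/2))
(-19086 - 3843)/(L(-53) - 34947) = (-19086 - 3843)/((-54 + 9*(-53)^(3/2)) - 34947) = -22929/((-54 + 9*(-53*I*√53)) - 34947) = -22929/((-54 - 477*I*√53) - 34947) = -22929/(-35001 - 477*I*√53)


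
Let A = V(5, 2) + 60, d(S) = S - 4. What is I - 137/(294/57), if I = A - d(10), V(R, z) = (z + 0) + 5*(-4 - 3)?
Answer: -545/98 ≈ -5.5612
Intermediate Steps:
d(S) = -4 + S
V(R, z) = -35 + z (V(R, z) = z + 5*(-7) = z - 35 = -35 + z)
A = 27 (A = (-35 + 2) + 60 = -33 + 60 = 27)
I = 21 (I = 27 - (-4 + 10) = 27 - 1*6 = 27 - 6 = 21)
I - 137/(294/57) = 21 - 137/(294/57) = 21 - 137/(294*(1/57)) = 21 - 137/98/19 = 21 - 137*19/98 = 21 - 1*2603/98 = 21 - 2603/98 = -545/98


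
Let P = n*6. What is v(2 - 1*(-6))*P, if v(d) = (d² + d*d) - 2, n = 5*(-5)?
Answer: -18900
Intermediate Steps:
n = -25
v(d) = -2 + 2*d² (v(d) = (d² + d²) - 2 = 2*d² - 2 = -2 + 2*d²)
P = -150 (P = -25*6 = -150)
v(2 - 1*(-6))*P = (-2 + 2*(2 - 1*(-6))²)*(-150) = (-2 + 2*(2 + 6)²)*(-150) = (-2 + 2*8²)*(-150) = (-2 + 2*64)*(-150) = (-2 + 128)*(-150) = 126*(-150) = -18900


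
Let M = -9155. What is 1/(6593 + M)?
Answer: -1/2562 ≈ -0.00039032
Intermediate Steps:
1/(6593 + M) = 1/(6593 - 9155) = 1/(-2562) = -1/2562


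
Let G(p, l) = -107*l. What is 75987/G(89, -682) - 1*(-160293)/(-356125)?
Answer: 199527909/337504750 ≈ 0.59119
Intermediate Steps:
75987/G(89, -682) - 1*(-160293)/(-356125) = 75987/((-107*(-682))) - 1*(-160293)/(-356125) = 75987/72974 + 160293*(-1/356125) = 75987*(1/72974) - 22899/50875 = 75987/72974 - 22899/50875 = 199527909/337504750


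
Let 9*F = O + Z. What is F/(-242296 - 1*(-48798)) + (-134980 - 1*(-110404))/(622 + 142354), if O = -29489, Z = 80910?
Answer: -391801801/1945235394 ≈ -0.20142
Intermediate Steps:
F = 51421/9 (F = (-29489 + 80910)/9 = (⅑)*51421 = 51421/9 ≈ 5713.4)
F/(-242296 - 1*(-48798)) + (-134980 - 1*(-110404))/(622 + 142354) = 51421/(9*(-242296 - 1*(-48798))) + (-134980 - 1*(-110404))/(622 + 142354) = 51421/(9*(-242296 + 48798)) + (-134980 + 110404)/142976 = (51421/9)/(-193498) - 24576*1/142976 = (51421/9)*(-1/193498) - 192/1117 = -51421/1741482 - 192/1117 = -391801801/1945235394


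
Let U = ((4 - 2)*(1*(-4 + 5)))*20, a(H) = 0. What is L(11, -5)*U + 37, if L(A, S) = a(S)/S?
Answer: 37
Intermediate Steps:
L(A, S) = 0 (L(A, S) = 0/S = 0)
U = 40 (U = (2*(1*1))*20 = (2*1)*20 = 2*20 = 40)
L(11, -5)*U + 37 = 0*40 + 37 = 0 + 37 = 37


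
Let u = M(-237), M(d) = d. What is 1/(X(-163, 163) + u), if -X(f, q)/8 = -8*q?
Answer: 1/10195 ≈ 9.8087e-5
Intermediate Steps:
u = -237
X(f, q) = 64*q (X(f, q) = -(-64)*q = 64*q)
1/(X(-163, 163) + u) = 1/(64*163 - 237) = 1/(10432 - 237) = 1/10195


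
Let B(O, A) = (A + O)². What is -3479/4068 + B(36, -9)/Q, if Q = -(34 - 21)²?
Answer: -3553523/687492 ≈ -5.1688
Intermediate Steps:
Q = -169 (Q = -1*13² = -1*169 = -169)
-3479/4068 + B(36, -9)/Q = -3479/4068 + (-9 + 36)²/(-169) = -3479*1/4068 + 27²*(-1/169) = -3479/4068 + 729*(-1/169) = -3479/4068 - 729/169 = -3553523/687492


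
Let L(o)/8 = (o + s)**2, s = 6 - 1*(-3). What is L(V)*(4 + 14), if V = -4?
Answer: 3600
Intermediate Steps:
s = 9 (s = 6 + 3 = 9)
L(o) = 8*(9 + o)**2 (L(o) = 8*(o + 9)**2 = 8*(9 + o)**2)
L(V)*(4 + 14) = (8*(9 - 4)**2)*(4 + 14) = (8*5**2)*18 = (8*25)*18 = 200*18 = 3600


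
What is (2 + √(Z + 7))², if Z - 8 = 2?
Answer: (2 + √17)² ≈ 37.492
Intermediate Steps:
Z = 10 (Z = 8 + 2 = 10)
(2 + √(Z + 7))² = (2 + √(10 + 7))² = (2 + √17)²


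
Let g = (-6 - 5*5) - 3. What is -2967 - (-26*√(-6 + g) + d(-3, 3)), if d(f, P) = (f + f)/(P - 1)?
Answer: -2964 + 52*I*√10 ≈ -2964.0 + 164.44*I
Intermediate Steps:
d(f, P) = 2*f/(-1 + P) (d(f, P) = (2*f)/(-1 + P) = 2*f/(-1 + P))
g = -34 (g = (-6 - 25) - 3 = -31 - 3 = -34)
-2967 - (-26*√(-6 + g) + d(-3, 3)) = -2967 - (-26*√(-6 - 34) + 2*(-3)/(-1 + 3)) = -2967 - (-52*I*√10 + 2*(-3)/2) = -2967 - (-52*I*√10 + 2*(-3)*(½)) = -2967 - (-52*I*√10 - 3) = -2967 - (-3 - 52*I*√10) = -2967 + (3 + 52*I*√10) = -2964 + 52*I*√10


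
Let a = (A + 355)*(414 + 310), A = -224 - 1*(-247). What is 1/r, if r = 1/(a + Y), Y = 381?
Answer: 274053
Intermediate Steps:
A = 23 (A = -224 + 247 = 23)
a = 273672 (a = (23 + 355)*(414 + 310) = 378*724 = 273672)
r = 1/274053 (r = 1/(273672 + 381) = 1/274053 ≈ 3.6489e-6)
1/r = 1/(1/274053) = 274053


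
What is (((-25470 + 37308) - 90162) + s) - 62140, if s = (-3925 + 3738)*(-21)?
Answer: -136537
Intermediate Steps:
s = 3927 (s = -187*(-21) = 3927)
(((-25470 + 37308) - 90162) + s) - 62140 = (((-25470 + 37308) - 90162) + 3927) - 62140 = ((11838 - 90162) + 3927) - 62140 = (-78324 + 3927) - 62140 = -74397 - 62140 = -136537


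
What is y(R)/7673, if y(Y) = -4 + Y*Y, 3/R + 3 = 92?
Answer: -31675/60777833 ≈ -0.00052116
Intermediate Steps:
R = 3/89 (R = 3/(-3 + 92) = 3/89 ≈ 0.033708)
y(Y) = -4 + Y²
y(R)/7673 = (-4 + (3/89)²)/7673 = (-4 + 9/7921)*(1/7673) = -31675/7921*1/7673 = -31675/60777833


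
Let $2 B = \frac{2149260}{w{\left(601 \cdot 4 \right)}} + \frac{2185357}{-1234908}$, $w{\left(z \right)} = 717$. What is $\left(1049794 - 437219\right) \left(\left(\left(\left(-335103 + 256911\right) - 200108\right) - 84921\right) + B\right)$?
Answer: $- \frac{130797068785196107525}{590286024} \approx -2.2158 \cdot 10^{11}$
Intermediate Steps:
$B = \frac{884190489037}{590286024}$ ($B = \frac{\frac{2149260}{717} + \frac{2185357}{-1234908}}{2} = \frac{2149260 \cdot \frac{1}{717} + 2185357 \left(- \frac{1}{1234908}\right)}{2} = \frac{\frac{716420}{239} - \frac{2185357}{1234908}}{2} = \frac{1}{2} \cdot \frac{884190489037}{295143012} = \frac{884190489037}{590286024} \approx 1497.9$)
$\left(1049794 - 437219\right) \left(\left(\left(\left(-335103 + 256911\right) - 200108\right) - 84921\right) + B\right) = \left(1049794 - 437219\right) \left(\left(\left(\left(-335103 + 256911\right) - 200108\right) - 84921\right) + \frac{884190489037}{590286024}\right) = 612575 \left(\left(\left(-78192 - 200108\right) - 84921\right) + \frac{884190489037}{590286024}\right) = 612575 \left(\left(-278300 - 84921\right) + \frac{884190489037}{590286024}\right) = 612575 \left(-363221 + \frac{884190489037}{590286024}\right) = 612575 \left(- \frac{213520089434267}{590286024}\right) = - \frac{130797068785196107525}{590286024}$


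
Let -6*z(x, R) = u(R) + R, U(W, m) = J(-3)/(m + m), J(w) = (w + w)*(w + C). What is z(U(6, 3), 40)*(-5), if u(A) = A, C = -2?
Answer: 200/3 ≈ 66.667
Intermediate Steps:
J(w) = 2*w*(-2 + w) (J(w) = (w + w)*(w - 2) = (2*w)*(-2 + w) = 2*w*(-2 + w))
U(W, m) = 15/m (U(W, m) = (2*(-3)*(-2 - 3))/(m + m) = (2*(-3)*(-5))/((2*m)) = 30*(1/(2*m)) = 15/m)
z(x, R) = -R/3 (z(x, R) = -(R + R)/6 = -R/3)
z(U(6, 3), 40)*(-5) = -⅓*40*(-5) = -40/3*(-5) = 200/3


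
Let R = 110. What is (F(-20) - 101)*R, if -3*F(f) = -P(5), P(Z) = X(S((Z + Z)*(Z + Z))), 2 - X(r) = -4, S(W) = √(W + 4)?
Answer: -10890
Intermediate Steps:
S(W) = √(4 + W)
X(r) = 6 (X(r) = 2 - 1*(-4) = 2 + 4 = 6)
P(Z) = 6
F(f) = 2 (F(f) = -(-1)*6/3 = -⅓*(-6) = 2)
(F(-20) - 101)*R = (2 - 101)*110 = -99*110 = -10890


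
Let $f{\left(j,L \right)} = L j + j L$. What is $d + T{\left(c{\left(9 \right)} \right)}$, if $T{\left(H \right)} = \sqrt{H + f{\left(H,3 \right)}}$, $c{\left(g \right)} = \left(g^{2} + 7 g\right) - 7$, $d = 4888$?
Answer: $4888 + \sqrt{959} \approx 4919.0$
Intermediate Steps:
$c{\left(g \right)} = -7 + g^{2} + 7 g$
$f{\left(j,L \right)} = 2 L j$ ($f{\left(j,L \right)} = L j + L j = 2 L j$)
$T{\left(H \right)} = \sqrt{7} \sqrt{H}$ ($T{\left(H \right)} = \sqrt{H + 2 \cdot 3 H} = \sqrt{H + 6 H} = \sqrt{7 H} = \sqrt{7} \sqrt{H}$)
$d + T{\left(c{\left(9 \right)} \right)} = 4888 + \sqrt{7} \sqrt{-7 + 9^{2} + 7 \cdot 9} = 4888 + \sqrt{7} \sqrt{-7 + 81 + 63} = 4888 + \sqrt{7} \sqrt{137} = 4888 + \sqrt{959}$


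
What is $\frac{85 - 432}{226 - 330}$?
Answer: $\frac{347}{104} \approx 3.3365$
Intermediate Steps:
$\frac{85 - 432}{226 - 330} = \frac{1}{-104} \left(-347\right) = \left(- \frac{1}{104}\right) \left(-347\right) = \frac{347}{104}$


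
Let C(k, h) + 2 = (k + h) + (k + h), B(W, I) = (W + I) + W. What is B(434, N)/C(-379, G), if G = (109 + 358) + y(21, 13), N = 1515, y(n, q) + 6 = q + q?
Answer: 2383/214 ≈ 11.136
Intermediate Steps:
y(n, q) = -6 + 2*q (y(n, q) = -6 + (q + q) = -6 + 2*q)
B(W, I) = I + 2*W (B(W, I) = (I + W) + W = I + 2*W)
G = 487 (G = (109 + 358) + (-6 + 2*13) = 467 + (-6 + 26) = 467 + 20 = 487)
C(k, h) = -2 + 2*h + 2*k (C(k, h) = -2 + ((k + h) + (k + h)) = -2 + ((h + k) + (h + k)) = -2 + (2*h + 2*k) = -2 + 2*h + 2*k)
B(434, N)/C(-379, G) = (1515 + 2*434)/(-2 + 2*487 + 2*(-379)) = (1515 + 868)/(-2 + 974 - 758) = 2383/214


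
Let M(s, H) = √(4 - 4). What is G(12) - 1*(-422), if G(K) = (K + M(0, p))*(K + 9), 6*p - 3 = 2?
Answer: 674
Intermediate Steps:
p = ⅚ (p = ½ + (⅙)*2 = ½ + ⅓ = ⅚ ≈ 0.83333)
M(s, H) = 0 (M(s, H) = √0 = 0)
G(K) = K*(9 + K) (G(K) = (K + 0)*(K + 9) = K*(9 + K))
G(12) - 1*(-422) = 12*(9 + 12) - 1*(-422) = 12*21 + 422 = 252 + 422 = 674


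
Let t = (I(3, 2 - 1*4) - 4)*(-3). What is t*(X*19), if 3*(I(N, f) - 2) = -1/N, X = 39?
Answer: 4693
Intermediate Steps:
I(N, f) = 2 - 1/(3*N) (I(N, f) = 2 + (-1/N)/3 = 2 - 1/(3*N))
t = 19/3 (t = ((2 - ⅓/3) - 4)*(-3) = ((2 - ⅓*⅓) - 4)*(-3) = ((2 - ⅑) - 4)*(-3) = (17/9 - 4)*(-3) = -19/9*(-3) = 19/3 ≈ 6.3333)
t*(X*19) = 19*(39*19)/3 = (19/3)*741 = 4693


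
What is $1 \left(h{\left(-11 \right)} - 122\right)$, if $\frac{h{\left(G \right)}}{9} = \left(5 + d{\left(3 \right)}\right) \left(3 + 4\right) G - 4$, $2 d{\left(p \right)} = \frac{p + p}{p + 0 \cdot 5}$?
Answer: $-4316$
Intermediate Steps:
$d{\left(p \right)} = 1$ ($d{\left(p \right)} = \frac{\left(p + p\right) \frac{1}{p + 0 \cdot 5}}{2} = \frac{2 p \frac{1}{p + 0}}{2} = \frac{2 p \frac{1}{p}}{2} = \frac{1}{2} \cdot 2 = 1$)
$h{\left(G \right)} = -36 + 378 G$ ($h{\left(G \right)} = 9 \left(\left(5 + 1\right) \left(3 + 4\right) G - 4\right) = 9 \left(6 \cdot 7 G - 4\right) = 9 \left(42 G - 4\right) = 9 \left(-4 + 42 G\right) = -36 + 378 G$)
$1 \left(h{\left(-11 \right)} - 122\right) = 1 \left(\left(-36 + 378 \left(-11\right)\right) - 122\right) = 1 \left(\left(-36 - 4158\right) - 122\right) = 1 \left(-4194 - 122\right) = 1 \left(-4316\right) = -4316$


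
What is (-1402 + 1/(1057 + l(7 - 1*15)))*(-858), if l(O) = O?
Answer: 1261858026/1049 ≈ 1.2029e+6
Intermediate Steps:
(-1402 + 1/(1057 + l(7 - 1*15)))*(-858) = (-1402 + 1/(1057 + (7 - 1*15)))*(-858) = (-1402 + 1/(1057 + (7 - 15)))*(-858) = (-1402 + 1/(1057 - 8))*(-858) = (-1402 + 1/1049)*(-858) = -1470697/1049*(-858) = 1261858026/1049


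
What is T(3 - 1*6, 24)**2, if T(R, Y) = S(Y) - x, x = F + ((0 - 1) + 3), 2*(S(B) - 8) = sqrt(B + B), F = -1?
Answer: 61 + 28*sqrt(3) ≈ 109.50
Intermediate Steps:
S(B) = 8 + sqrt(2)*sqrt(B)/2 (S(B) = 8 + sqrt(B + B)/2 = 8 + sqrt(2*B)/2 = 8 + (sqrt(2)*sqrt(B))/2 = 8 + sqrt(2)*sqrt(B)/2)
x = 1 (x = -1 + ((0 - 1) + 3) = -1 + (-1 + 3) = -1 + 2 = 1)
T(R, Y) = 7 + sqrt(2)*sqrt(Y)/2 (T(R, Y) = (8 + sqrt(2)*sqrt(Y)/2) - 1*1 = (8 + sqrt(2)*sqrt(Y)/2) - 1 = 7 + sqrt(2)*sqrt(Y)/2)
T(3 - 1*6, 24)**2 = (7 + sqrt(2)*sqrt(24)/2)**2 = (7 + sqrt(2)*(2*sqrt(6))/2)**2 = (7 + 2*sqrt(3))**2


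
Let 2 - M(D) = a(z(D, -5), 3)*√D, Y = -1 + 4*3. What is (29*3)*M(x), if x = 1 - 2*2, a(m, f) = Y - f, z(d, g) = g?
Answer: 174 - 696*I*√3 ≈ 174.0 - 1205.5*I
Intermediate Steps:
Y = 11 (Y = -1 + 12 = 11)
a(m, f) = 11 - f
x = -3 (x = 1 - 4 = -3)
M(D) = 2 - 8*√D (M(D) = 2 - (11 - 1*3)*√D = 2 - (11 - 3)*√D = 2 - 8*√D)
(29*3)*M(x) = (29*3)*(2 - 8*I*√3) = 87*(2 - 8*I*√3) = 174 - 696*I*√3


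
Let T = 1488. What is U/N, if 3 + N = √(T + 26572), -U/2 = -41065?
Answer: 246390/28051 + 164260*√7015/28051 ≈ 499.24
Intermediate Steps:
U = 82130 (U = -2*(-41065) = 82130)
N = -3 + 2*√7015 (N = -3 + √(1488 + 26572) = -3 + √28060 = -3 + 2*√7015 ≈ 164.51)
U/N = 82130/(-3 + 2*√7015)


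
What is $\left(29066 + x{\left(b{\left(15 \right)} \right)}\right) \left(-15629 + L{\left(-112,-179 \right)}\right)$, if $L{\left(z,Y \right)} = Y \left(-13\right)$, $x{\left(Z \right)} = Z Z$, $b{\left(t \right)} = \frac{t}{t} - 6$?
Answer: $-386968482$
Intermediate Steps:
$b{\left(t \right)} = -5$ ($b{\left(t \right)} = 1 - 6 = -5$)
$x{\left(Z \right)} = Z^{2}$
$L{\left(z,Y \right)} = - 13 Y$
$\left(29066 + x{\left(b{\left(15 \right)} \right)}\right) \left(-15629 + L{\left(-112,-179 \right)}\right) = \left(29066 + \left(-5\right)^{2}\right) \left(-15629 - -2327\right) = \left(29066 + 25\right) \left(-15629 + 2327\right) = 29091 \left(-13302\right) = -386968482$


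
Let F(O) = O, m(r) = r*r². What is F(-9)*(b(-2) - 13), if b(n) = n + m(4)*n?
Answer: 1287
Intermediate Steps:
m(r) = r³
b(n) = 65*n (b(n) = n + 4³*n = n + 64*n = 65*n)
F(-9)*(b(-2) - 13) = -9*(65*(-2) - 13) = -9*(-130 - 13) = -9*(-143) = 1287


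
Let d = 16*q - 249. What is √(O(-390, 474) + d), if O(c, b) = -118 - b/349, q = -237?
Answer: I*√506735785/349 ≈ 64.501*I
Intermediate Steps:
O(c, b) = -118 - b/349
d = -4041 (d = 16*(-237) - 249 = -3792 - 249 = -4041)
√(O(-390, 474) + d) = √((-118 - 1/349*474) - 4041) = √((-118 - 474/349) - 4041) = √(-41656/349 - 4041) = √(-1451965/349) = I*√506735785/349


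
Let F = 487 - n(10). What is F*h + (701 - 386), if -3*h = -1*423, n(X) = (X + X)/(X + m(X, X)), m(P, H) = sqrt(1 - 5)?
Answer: 893241/13 + 705*I/13 ≈ 68711.0 + 54.231*I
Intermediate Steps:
m(P, H) = 2*I (m(P, H) = sqrt(-4) = 2*I)
n(X) = 2*X/(X + 2*I) (n(X) = (X + X)/(X + 2*I) = (2*X)/(X + 2*I) = 2*X/(X + 2*I))
F = 6306/13 + 5*I/13 (F = 487 - 2*10/(10 + 2*I) = 487 - 2*10*(10 - 2*I)/104 = 487 - (25/13 - 5*I/13) = 487 + (-25/13 + 5*I/13) = 6306/13 + 5*I/13 ≈ 485.08 + 0.38462*I)
h = 141 (h = -(-1)*423/3 = -1/3*(-423) = 141)
F*h + (701 - 386) = (6306/13 + 5*I/13)*141 + (701 - 386) = (889146/13 + 705*I/13) + 315 = 893241/13 + 705*I/13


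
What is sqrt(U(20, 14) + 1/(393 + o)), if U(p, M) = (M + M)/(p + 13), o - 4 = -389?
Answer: sqrt(16962)/132 ≈ 0.98665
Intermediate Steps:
o = -385 (o = 4 - 389 = -385)
U(p, M) = 2*M/(13 + p) (U(p, M) = (2*M)/(13 + p) = 2*M/(13 + p))
sqrt(U(20, 14) + 1/(393 + o)) = sqrt(2*14/(13 + 20) + 1/(393 - 385)) = sqrt(2*14/33 + 1/8) = sqrt(2*14*(1/33) + 1/8) = sqrt(28/33 + 1/8) = sqrt(257/264) = sqrt(16962)/132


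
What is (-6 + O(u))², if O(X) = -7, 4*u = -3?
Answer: 169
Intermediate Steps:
u = -¾ (u = (¼)*(-3) = -¾ ≈ -0.75000)
(-6 + O(u))² = (-6 - 7)² = (-13)² = 169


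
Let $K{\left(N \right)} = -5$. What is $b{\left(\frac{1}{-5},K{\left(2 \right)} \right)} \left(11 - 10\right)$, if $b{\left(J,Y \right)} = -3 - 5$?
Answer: $-8$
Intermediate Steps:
$b{\left(J,Y \right)} = -8$ ($b{\left(J,Y \right)} = -3 - 5 = -8$)
$b{\left(\frac{1}{-5},K{\left(2 \right)} \right)} \left(11 - 10\right) = - 8 \left(11 - 10\right) = \left(-8\right) 1 = -8$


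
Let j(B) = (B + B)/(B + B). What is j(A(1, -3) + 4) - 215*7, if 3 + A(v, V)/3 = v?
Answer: -1504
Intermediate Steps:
A(v, V) = -9 + 3*v
j(B) = 1 (j(B) = (2*B)/((2*B)) = (2*B)*(1/(2*B)) = 1)
j(A(1, -3) + 4) - 215*7 = 1 - 215*7 = 1 - 43*35 = 1 - 1505 = -1504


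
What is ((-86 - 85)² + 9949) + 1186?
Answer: 40376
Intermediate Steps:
((-86 - 85)² + 9949) + 1186 = ((-171)² + 9949) + 1186 = (29241 + 9949) + 1186 = 39190 + 1186 = 40376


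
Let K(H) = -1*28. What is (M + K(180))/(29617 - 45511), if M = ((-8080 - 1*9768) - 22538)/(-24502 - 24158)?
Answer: 220349/128900340 ≈ 0.0017095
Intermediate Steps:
K(H) = -28
M = 6731/8110 (M = ((-8080 - 9768) - 22538)/(-48660) = (-17848 - 22538)*(-1/48660) = -40386*(-1/48660) = 6731/8110 ≈ 0.82996)
(M + K(180))/(29617 - 45511) = (6731/8110 - 28)/(29617 - 45511) = -220349/8110/(-15894) = -220349/8110*(-1/15894) = 220349/128900340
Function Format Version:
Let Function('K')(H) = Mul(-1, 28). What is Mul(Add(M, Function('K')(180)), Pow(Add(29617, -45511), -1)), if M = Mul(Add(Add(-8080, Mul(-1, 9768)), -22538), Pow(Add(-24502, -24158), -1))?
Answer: Rational(220349, 128900340) ≈ 0.0017095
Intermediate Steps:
Function('K')(H) = -28
M = Rational(6731, 8110) (M = Mul(Add(Add(-8080, -9768), -22538), Pow(-48660, -1)) = Mul(Add(-17848, -22538), Rational(-1, 48660)) = Mul(-40386, Rational(-1, 48660)) = Rational(6731, 8110) ≈ 0.82996)
Mul(Add(M, Function('K')(180)), Pow(Add(29617, -45511), -1)) = Mul(Add(Rational(6731, 8110), -28), Pow(Add(29617, -45511), -1)) = Mul(Rational(-220349, 8110), Pow(-15894, -1)) = Mul(Rational(-220349, 8110), Rational(-1, 15894)) = Rational(220349, 128900340)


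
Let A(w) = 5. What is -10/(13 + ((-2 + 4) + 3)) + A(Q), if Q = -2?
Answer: 40/9 ≈ 4.4444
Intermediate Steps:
-10/(13 + ((-2 + 4) + 3)) + A(Q) = -10/(13 + ((-2 + 4) + 3)) + 5 = -10/(13 + (2 + 3)) + 5 = -10/(13 + 5) + 5 = -10/18 + 5 = -10*1/18 + 5 = -5/9 + 5 = 40/9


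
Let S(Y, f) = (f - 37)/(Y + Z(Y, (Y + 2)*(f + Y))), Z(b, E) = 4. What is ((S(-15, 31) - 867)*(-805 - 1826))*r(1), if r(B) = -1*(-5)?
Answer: 125380305/11 ≈ 1.1398e+7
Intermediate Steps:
S(Y, f) = (-37 + f)/(4 + Y) (S(Y, f) = (f - 37)/(Y + 4) = (-37 + f)/(4 + Y))
r(B) = 5
((S(-15, 31) - 867)*(-805 - 1826))*r(1) = (((-37 + 31)/(4 - 15) - 867)*(-805 - 1826))*5 = ((-6/(-11) - 867)*(-2631))*5 = ((-1/11*(-6) - 867)*(-2631))*5 = ((6/11 - 867)*(-2631))*5 = -9531/11*(-2631)*5 = (25076061/11)*5 = 125380305/11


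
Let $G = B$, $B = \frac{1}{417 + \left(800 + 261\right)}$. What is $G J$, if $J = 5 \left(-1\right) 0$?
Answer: $0$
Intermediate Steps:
$J = 0$ ($J = \left(-5\right) 0 = 0$)
$B = \frac{1}{1478}$ ($B = \frac{1}{417 + 1061} = \frac{1}{1478} \approx 0.00067659$)
$G = \frac{1}{1478} \approx 0.00067659$
$G J = \frac{1}{1478} \cdot 0 = 0$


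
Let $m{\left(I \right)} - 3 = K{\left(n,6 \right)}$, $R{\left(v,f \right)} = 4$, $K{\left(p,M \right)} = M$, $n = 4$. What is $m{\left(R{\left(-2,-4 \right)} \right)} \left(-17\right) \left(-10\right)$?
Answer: $1530$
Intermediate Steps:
$m{\left(I \right)} = 9$ ($m{\left(I \right)} = 3 + 6 = 9$)
$m{\left(R{\left(-2,-4 \right)} \right)} \left(-17\right) \left(-10\right) = 9 \left(-17\right) \left(-10\right) = \left(-153\right) \left(-10\right) = 1530$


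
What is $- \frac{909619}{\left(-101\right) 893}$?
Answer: $\frac{909619}{90193} \approx 10.085$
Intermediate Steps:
$- \frac{909619}{\left(-101\right) 893} = - \frac{909619}{-90193} = \left(-909619\right) \left(- \frac{1}{90193}\right) = \frac{909619}{90193}$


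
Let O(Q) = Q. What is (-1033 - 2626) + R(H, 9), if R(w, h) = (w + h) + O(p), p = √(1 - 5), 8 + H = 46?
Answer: -3612 + 2*I ≈ -3612.0 + 2.0*I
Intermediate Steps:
H = 38 (H = -8 + 46 = 38)
p = 2*I (p = √(-4) = 2*I ≈ 2.0*I)
R(w, h) = h + w + 2*I (R(w, h) = (w + h) + 2*I = (h + w) + 2*I = h + w + 2*I)
(-1033 - 2626) + R(H, 9) = (-1033 - 2626) + (9 + 38 + 2*I) = -3659 + (47 + 2*I) = -3612 + 2*I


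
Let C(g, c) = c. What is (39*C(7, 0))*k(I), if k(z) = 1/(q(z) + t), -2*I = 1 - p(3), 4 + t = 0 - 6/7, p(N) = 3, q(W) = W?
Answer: 0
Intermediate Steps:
t = -34/7 (t = -4 + (0 - 6/7) = -4 - 6/7 = -34/7 ≈ -4.8571)
I = 1 (I = -(1 - 1*3)/2 = -(1 - 3)/2 = -1/2*(-2) = 1)
k(z) = 1/(-34/7 + z) (k(z) = 1/(z - 34/7) = 1/(-34/7 + z))
(39*C(7, 0))*k(I) = (39*0)*(7/(-34 + 7*1)) = 0*(7/(-34 + 7)) = 0*(7/(-27)) = 0*(7*(-1/27)) = 0*(-7/27) = 0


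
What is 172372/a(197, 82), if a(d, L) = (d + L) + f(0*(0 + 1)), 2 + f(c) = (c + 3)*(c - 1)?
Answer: 86186/137 ≈ 629.09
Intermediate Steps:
f(c) = -2 + (-1 + c)*(3 + c) (f(c) = -2 + (c + 3)*(c - 1) = -2 + (3 + c)*(-1 + c) = -2 + (-1 + c)*(3 + c))
a(d, L) = -5 + L + d (a(d, L) = (d + L) + (-5 + (0*(0 + 1))² + 2*(0*(0 + 1))) = (L + d) + (-5 + (0*1)² + 2*(0*1)) = (L + d) + (-5 + 0² + 2*0) = (L + d) + (-5 + 0 + 0) = (L + d) - 5 = -5 + L + d)
172372/a(197, 82) = 172372/(-5 + 82 + 197) = 172372/274 = 172372*(1/274) = 86186/137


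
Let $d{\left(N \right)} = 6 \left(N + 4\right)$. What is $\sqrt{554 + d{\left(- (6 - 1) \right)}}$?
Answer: $2 \sqrt{137} \approx 23.409$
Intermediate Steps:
$d{\left(N \right)} = 24 + 6 N$ ($d{\left(N \right)} = 6 \left(4 + N\right) = 24 + 6 N$)
$\sqrt{554 + d{\left(- (6 - 1) \right)}} = \sqrt{554 + \left(24 + 6 \left(- (6 - 1)\right)\right)} = \sqrt{554 + \left(24 + 6 \left(\left(-1\right) 5\right)\right)} = \sqrt{554 + \left(24 + 6 \left(-5\right)\right)} = \sqrt{554 + \left(24 - 30\right)} = \sqrt{554 - 6} = \sqrt{548} = 2 \sqrt{137}$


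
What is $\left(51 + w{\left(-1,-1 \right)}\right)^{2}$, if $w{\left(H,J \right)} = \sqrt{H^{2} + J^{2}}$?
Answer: $\left(51 + \sqrt{2}\right)^{2} \approx 2747.3$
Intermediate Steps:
$\left(51 + w{\left(-1,-1 \right)}\right)^{2} = \left(51 + \sqrt{\left(-1\right)^{2} + \left(-1\right)^{2}}\right)^{2} = \left(51 + \sqrt{1 + 1}\right)^{2} = \left(51 + \sqrt{2}\right)^{2}$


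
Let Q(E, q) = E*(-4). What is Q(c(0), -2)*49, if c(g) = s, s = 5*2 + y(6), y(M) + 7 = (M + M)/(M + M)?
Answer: -784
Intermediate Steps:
y(M) = -6 (y(M) = -7 + (M + M)/(M + M) = -7 + (2*M)/((2*M)) = -7 + (2*M)*(1/(2*M)) = -7 + 1 = -6)
s = 4 (s = 5*2 - 6 = 10 - 6 = 4)
c(g) = 4
Q(E, q) = -4*E
Q(c(0), -2)*49 = -4*4*49 = -16*49 = -784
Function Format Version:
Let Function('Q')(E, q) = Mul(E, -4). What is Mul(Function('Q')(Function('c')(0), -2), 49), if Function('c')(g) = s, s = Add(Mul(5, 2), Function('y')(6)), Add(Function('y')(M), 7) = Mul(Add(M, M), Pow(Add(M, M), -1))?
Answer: -784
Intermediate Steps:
Function('y')(M) = -6 (Function('y')(M) = Add(-7, Mul(Add(M, M), Pow(Add(M, M), -1))) = Add(-7, Mul(Mul(2, M), Pow(Mul(2, M), -1))) = Add(-7, Mul(Mul(2, M), Mul(Rational(1, 2), Pow(M, -1)))) = Add(-7, 1) = -6)
s = 4 (s = Add(Mul(5, 2), -6) = Add(10, -6) = 4)
Function('c')(g) = 4
Function('Q')(E, q) = Mul(-4, E)
Mul(Function('Q')(Function('c')(0), -2), 49) = Mul(Mul(-4, 4), 49) = Mul(-16, 49) = -784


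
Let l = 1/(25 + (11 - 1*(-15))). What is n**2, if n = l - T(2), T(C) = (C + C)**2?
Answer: 664225/2601 ≈ 255.37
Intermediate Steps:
l = 1/51 (l = 1/(25 + (11 + 15)) = 1/(25 + 26) = 1/51 ≈ 0.019608)
T(C) = 4*C**2 (T(C) = (2*C)**2 = 4*C**2)
n = -815/51 (n = 1/51 - 4*2**2 = 1/51 - 4*4 = 1/51 - 1*16 = 1/51 - 16 = -815/51 ≈ -15.980)
n**2 = (-815/51)**2 = 664225/2601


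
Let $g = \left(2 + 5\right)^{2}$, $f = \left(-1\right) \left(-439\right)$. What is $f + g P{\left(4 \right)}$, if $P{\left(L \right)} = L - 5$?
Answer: $390$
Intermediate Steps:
$f = 439$
$P{\left(L \right)} = -5 + L$
$g = 49$ ($g = 7^{2} = 49$)
$f + g P{\left(4 \right)} = 439 + 49 \left(-5 + 4\right) = 439 + 49 \left(-1\right) = 439 - 49 = 390$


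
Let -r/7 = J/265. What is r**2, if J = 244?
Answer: 2917264/70225 ≈ 41.542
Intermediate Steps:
r = -1708/265 ≈ -6.4453
r**2 = (-1708/265)**2 = 2917264/70225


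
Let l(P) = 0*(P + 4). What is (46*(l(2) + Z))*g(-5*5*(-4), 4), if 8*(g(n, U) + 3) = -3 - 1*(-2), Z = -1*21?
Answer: 12075/4 ≈ 3018.8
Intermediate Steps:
Z = -21
g(n, U) = -25/8 (g(n, U) = -3 + (-3 - 1*(-2))/8 = -3 + (-3 + 2)/8 = -3 + (1/8)*(-1) = -3 - 1/8 = -25/8)
l(P) = 0 (l(P) = 0*(4 + P) = 0)
(46*(l(2) + Z))*g(-5*5*(-4), 4) = (46*(0 - 21))*(-25/8) = (46*(-21))*(-25/8) = -966*(-25/8) = 12075/4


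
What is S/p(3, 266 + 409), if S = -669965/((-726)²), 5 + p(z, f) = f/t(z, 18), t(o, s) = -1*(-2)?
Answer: -133993/35050554 ≈ -0.0038228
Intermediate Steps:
t(o, s) = 2
p(z, f) = -5 + f/2
S = -669965/527076 ≈ -1.2711
S/p(3, 266 + 409) = -669965/(527076*(-5 + (266 + 409)/2)) = -669965/(527076*(-5 + (½)*675)) = -669965/(527076*(-5 + 675/2)) = -669965/(527076*665/2) = -669965/527076*2/665 = -133993/35050554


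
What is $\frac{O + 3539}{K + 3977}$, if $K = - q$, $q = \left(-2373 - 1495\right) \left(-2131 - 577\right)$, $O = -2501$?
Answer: $- \frac{346}{3490189} \approx -9.9135 \cdot 10^{-5}$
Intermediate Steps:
$q = 10474544$ ($q = \left(-3868\right) \left(-2708\right) = 10474544$)
$K = -10474544$ ($K = \left(-1\right) 10474544 = -10474544$)
$\frac{O + 3539}{K + 3977} = \frac{-2501 + 3539}{-10474544 + 3977} = \frac{1038}{-10470567} = 1038 \left(- \frac{1}{10470567}\right) = - \frac{346}{3490189}$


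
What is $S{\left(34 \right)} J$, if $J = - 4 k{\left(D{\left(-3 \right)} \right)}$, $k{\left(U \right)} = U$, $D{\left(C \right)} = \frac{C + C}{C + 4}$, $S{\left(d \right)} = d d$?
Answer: $27744$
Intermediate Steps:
$S{\left(d \right)} = d^{2}$
$D{\left(C \right)} = \frac{2 C}{4 + C}$
$J = 24$ ($J = - 4 \cdot 2 \left(-3\right) \frac{1}{4 - 3} = - 4 \cdot 2 \left(-3\right) 1^{-1} = - 4 \cdot 2 \left(-3\right) 1 = \left(-4\right) \left(-6\right) = 24$)
$S{\left(34 \right)} J = 34^{2} \cdot 24 = 1156 \cdot 24 = 27744$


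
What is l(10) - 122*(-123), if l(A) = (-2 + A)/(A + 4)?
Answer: 105046/7 ≈ 15007.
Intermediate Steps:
l(A) = (-2 + A)/(4 + A)
l(10) - 122*(-123) = (-2 + 10)/(4 + 10) - 122*(-123) = 8/14 + 15006 = (1/14)*8 + 15006 = 4/7 + 15006 = 105046/7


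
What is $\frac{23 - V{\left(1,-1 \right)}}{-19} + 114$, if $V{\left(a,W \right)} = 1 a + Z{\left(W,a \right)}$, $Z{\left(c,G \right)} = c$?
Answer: $\frac{2143}{19} \approx 112.79$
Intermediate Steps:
$V{\left(a,W \right)} = W + a$ ($V{\left(a,W \right)} = 1 a + W = a + W = W + a$)
$\frac{23 - V{\left(1,-1 \right)}}{-19} + 114 = \frac{23 - \left(-1 + 1\right)}{-19} + 114 = \left(23 - 0\right) \left(- \frac{1}{19}\right) + 114 = \left(23 + 0\right) \left(- \frac{1}{19}\right) + 114 = 23 \left(- \frac{1}{19}\right) + 114 = - \frac{23}{19} + 114 = \frac{2143}{19}$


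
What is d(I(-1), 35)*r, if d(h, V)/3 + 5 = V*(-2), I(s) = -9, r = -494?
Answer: 111150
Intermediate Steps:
d(h, V) = -15 - 6*V (d(h, V) = -15 + 3*(V*(-2)) = -15 + 3*(-2*V) = -15 - 6*V)
d(I(-1), 35)*r = (-15 - 6*35)*(-494) = (-15 - 210)*(-494) = -225*(-494) = 111150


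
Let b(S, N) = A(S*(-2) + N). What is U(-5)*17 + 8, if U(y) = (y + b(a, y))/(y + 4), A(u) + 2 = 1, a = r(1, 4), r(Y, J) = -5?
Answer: 110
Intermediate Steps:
a = -5
A(u) = -1 (A(u) = -2 + 1 = -1)
b(S, N) = -1
U(y) = (-1 + y)/(4 + y) (U(y) = (y - 1)/(y + 4) = (-1 + y)/(4 + y))
U(-5)*17 + 8 = ((-1 - 5)/(4 - 5))*17 + 8 = (-6/(-1))*17 + 8 = -1*(-6)*17 + 8 = 6*17 + 8 = 102 + 8 = 110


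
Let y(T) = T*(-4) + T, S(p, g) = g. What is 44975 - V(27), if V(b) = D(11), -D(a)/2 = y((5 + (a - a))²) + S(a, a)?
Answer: 44847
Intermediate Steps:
y(T) = -3*T (y(T) = -4*T + T = -3*T)
D(a) = 150 - 2*a (D(a) = -2*(-3*(5 + (a - a))² + a) = -2*(-3*(5 + 0)² + a) = -2*(-3*5² + a) = -2*(-3*25 + a) = -2*(-75 + a) = 150 - 2*a)
V(b) = 128 (V(b) = 150 - 2*11 = 150 - 22 = 128)
44975 - V(27) = 44975 - 1*128 = 44975 - 128 = 44847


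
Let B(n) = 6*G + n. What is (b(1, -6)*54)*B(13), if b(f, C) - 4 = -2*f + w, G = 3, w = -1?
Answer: 1674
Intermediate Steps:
b(f, C) = 3 - 2*f (b(f, C) = 4 + (-2*f - 1) = 4 + (-1 - 2*f) = 3 - 2*f)
B(n) = 18 + n (B(n) = 6*3 + n = 18 + n)
(b(1, -6)*54)*B(13) = ((3 - 2*1)*54)*(18 + 13) = ((3 - 2)*54)*31 = (1*54)*31 = 54*31 = 1674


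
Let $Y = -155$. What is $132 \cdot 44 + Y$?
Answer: $5653$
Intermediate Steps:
$132 \cdot 44 + Y = 132 \cdot 44 - 155 = 5808 - 155 = 5653$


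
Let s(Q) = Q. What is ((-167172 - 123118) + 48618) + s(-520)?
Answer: -242192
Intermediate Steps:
((-167172 - 123118) + 48618) + s(-520) = ((-167172 - 123118) + 48618) - 520 = (-290290 + 48618) - 520 = -241672 - 520 = -242192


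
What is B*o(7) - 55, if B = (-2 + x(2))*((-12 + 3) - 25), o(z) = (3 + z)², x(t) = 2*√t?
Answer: 6745 - 6800*√2 ≈ -2871.7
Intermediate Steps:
B = 68 - 68*√2 (B = (-2 + 2*√2)*((-12 + 3) - 25) = (-2 + 2*√2)*(-9 - 25) = (-2 + 2*√2)*(-34) = 68 - 68*√2 ≈ -28.167)
B*o(7) - 55 = (68 - 68*√2)*(3 + 7)² - 55 = (68 - 68*√2)*10² - 55 = (68 - 68*√2)*100 - 55 = (6800 - 6800*√2) - 55 = 6745 - 6800*√2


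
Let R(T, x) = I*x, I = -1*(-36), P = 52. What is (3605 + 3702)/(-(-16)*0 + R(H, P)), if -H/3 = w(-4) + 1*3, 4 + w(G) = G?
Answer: 7307/1872 ≈ 3.9033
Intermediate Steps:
w(G) = -4 + G
H = 15 (H = -3*((-4 - 4) + 1*3) = -3*(-8 + 3) = -3*(-5) = 15)
I = 36
R(T, x) = 36*x
(3605 + 3702)/(-(-16)*0 + R(H, P)) = (3605 + 3702)/(-(-16)*0 + 36*52) = 7307/(-1*0 + 1872) = 7307/(0 + 1872) = 7307/1872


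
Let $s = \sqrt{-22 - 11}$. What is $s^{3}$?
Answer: $- 33 i \sqrt{33} \approx - 189.57 i$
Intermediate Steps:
$s = i \sqrt{33}$ ($s = \sqrt{-33} = i \sqrt{33} \approx 5.7446 i$)
$s^{3} = \left(i \sqrt{33}\right)^{3} = - 33 i \sqrt{33}$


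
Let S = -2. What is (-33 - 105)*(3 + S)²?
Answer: -138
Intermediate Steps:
(-33 - 105)*(3 + S)² = (-33 - 105)*(3 - 2)² = -138*1² = -138*1 = -138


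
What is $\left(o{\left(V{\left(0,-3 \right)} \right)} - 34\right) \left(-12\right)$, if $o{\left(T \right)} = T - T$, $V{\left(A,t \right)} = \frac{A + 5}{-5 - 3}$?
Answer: $408$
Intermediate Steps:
$V{\left(A,t \right)} = - \frac{5}{8} - \frac{A}{8}$ ($V{\left(A,t \right)} = \frac{5 + A}{-8} = \left(5 + A\right) \left(- \frac{1}{8}\right) = - \frac{5}{8} - \frac{A}{8}$)
$o{\left(T \right)} = 0$
$\left(o{\left(V{\left(0,-3 \right)} \right)} - 34\right) \left(-12\right) = \left(0 - 34\right) \left(-12\right) = \left(-34\right) \left(-12\right) = 408$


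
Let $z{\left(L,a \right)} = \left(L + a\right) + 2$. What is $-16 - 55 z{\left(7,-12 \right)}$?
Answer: $149$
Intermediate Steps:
$z{\left(L,a \right)} = 2 + L + a$
$-16 - 55 z{\left(7,-12 \right)} = -16 - 55 \left(2 + 7 - 12\right) = -16 - -165 = -16 + 165 = 149$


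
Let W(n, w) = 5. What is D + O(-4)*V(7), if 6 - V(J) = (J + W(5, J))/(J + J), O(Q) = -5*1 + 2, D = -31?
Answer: -325/7 ≈ -46.429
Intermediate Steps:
O(Q) = -3 (O(Q) = -5 + 2 = -3)
V(J) = 6 - (5 + J)/(2*J) (V(J) = 6 - (J + 5)/(J + J) = 6 - (5 + J)/(2*J))
D + O(-4)*V(7) = -31 - 3*(-5 + 11*7)/(2*7) = -31 - 3*(-5 + 77)/(2*7) = -31 - 3*72/(2*7) = -31 - 3*36/7 = -31 - 108/7 = -325/7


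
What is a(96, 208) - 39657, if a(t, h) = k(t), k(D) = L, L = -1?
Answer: -39658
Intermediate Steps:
k(D) = -1
a(t, h) = -1
a(96, 208) - 39657 = -1 - 39657 = -39658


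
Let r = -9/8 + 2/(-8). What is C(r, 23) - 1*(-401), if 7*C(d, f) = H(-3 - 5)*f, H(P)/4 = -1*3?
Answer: 2531/7 ≈ 361.57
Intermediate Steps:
H(P) = -12 (H(P) = 4*(-1*3) = 4*(-3) = -12)
r = -11/8 (r = -9*⅛ + 2*(-⅛) = -9/8 - ¼ = -11/8 ≈ -1.3750)
C(d, f) = -12*f/7 (C(d, f) = (-12*f)/7 = -12*f/7)
C(r, 23) - 1*(-401) = -12/7*23 - 1*(-401) = -276/7 + 401 = 2531/7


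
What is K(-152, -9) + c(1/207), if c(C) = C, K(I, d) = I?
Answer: -31463/207 ≈ -152.00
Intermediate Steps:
K(-152, -9) + c(1/207) = -152 + 1/207 = -31463/207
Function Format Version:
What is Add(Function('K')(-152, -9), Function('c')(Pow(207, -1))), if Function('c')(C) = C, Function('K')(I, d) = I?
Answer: Rational(-31463, 207) ≈ -152.00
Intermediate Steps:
Add(Function('K')(-152, -9), Function('c')(Pow(207, -1))) = Add(-152, Pow(207, -1)) = Add(-152, Rational(1, 207)) = Rational(-31463, 207)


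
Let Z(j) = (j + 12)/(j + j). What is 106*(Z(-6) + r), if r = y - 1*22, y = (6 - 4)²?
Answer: -1961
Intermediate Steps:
y = 4 (y = 2² = 4)
Z(j) = (12 + j)/(2*j) (Z(j) = (12 + j)/((2*j)) = (12 + j)*(1/(2*j)) = (12 + j)/(2*j))
r = -18 (r = 4 - 1*22 = 4 - 22 = -18)
106*(Z(-6) + r) = 106*((½)*(12 - 6)/(-6) - 18) = 106*((½)*(-⅙)*6 - 18) = 106*(-½ - 18) = 106*(-37/2) = -1961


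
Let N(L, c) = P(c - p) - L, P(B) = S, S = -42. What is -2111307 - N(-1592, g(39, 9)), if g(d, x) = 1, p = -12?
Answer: -2112857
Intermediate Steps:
P(B) = -42
N(L, c) = -42 - L
-2111307 - N(-1592, g(39, 9)) = -2111307 - (-42 - 1*(-1592)) = -2111307 - (-42 + 1592) = -2111307 - 1*1550 = -2111307 - 1550 = -2112857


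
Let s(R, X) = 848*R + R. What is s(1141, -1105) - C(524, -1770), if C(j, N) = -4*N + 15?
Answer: 961614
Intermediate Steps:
s(R, X) = 849*R
C(j, N) = 15 - 4*N
s(1141, -1105) - C(524, -1770) = 849*1141 - (15 - 4*(-1770)) = 968709 - (15 + 7080) = 968709 - 1*7095 = 968709 - 7095 = 961614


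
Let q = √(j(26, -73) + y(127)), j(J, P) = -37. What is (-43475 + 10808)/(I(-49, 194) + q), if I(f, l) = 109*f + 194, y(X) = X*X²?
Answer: 168137049/24443263 + 98001*√227594/24443263 ≈ 8.7914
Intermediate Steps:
y(X) = X³
I(f, l) = 194 + 109*f
q = 3*√227594 (q = √(-37 + 127³) = √(-37 + 2048383) = √2048346 = 3*√227594 ≈ 1431.2)
(-43475 + 10808)/(I(-49, 194) + q) = (-43475 + 10808)/((194 + 109*(-49)) + 3*√227594) = -32667/((194 - 5341) + 3*√227594) = -32667/(-5147 + 3*√227594)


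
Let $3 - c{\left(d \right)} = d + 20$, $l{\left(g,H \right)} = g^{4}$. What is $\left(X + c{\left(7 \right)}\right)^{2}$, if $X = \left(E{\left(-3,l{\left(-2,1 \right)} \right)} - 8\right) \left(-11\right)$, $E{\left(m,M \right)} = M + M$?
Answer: $82944$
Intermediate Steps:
$E{\left(m,M \right)} = 2 M$
$X = -264$ ($X = \left(2 \left(-2\right)^{4} - 8\right) \left(-11\right) = \left(2 \cdot 16 - 8\right) \left(-11\right) = \left(32 - 8\right) \left(-11\right) = 24 \left(-11\right) = -264$)
$c{\left(d \right)} = -17 - d$ ($c{\left(d \right)} = 3 - \left(d + 20\right) = 3 - \left(20 + d\right) = -17 - d$)
$\left(X + c{\left(7 \right)}\right)^{2} = \left(-264 - 24\right)^{2} = \left(-288\right)^{2} = 82944$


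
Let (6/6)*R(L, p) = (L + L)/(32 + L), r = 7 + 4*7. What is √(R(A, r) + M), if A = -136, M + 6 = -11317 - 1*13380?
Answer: I*√4174365/13 ≈ 157.16*I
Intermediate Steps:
M = -24703 (M = -6 + (-11317 - 1*13380) = -6 + (-11317 - 13380) = -6 - 24697 = -24703)
r = 35 (r = 7 + 28 = 35)
R(L, p) = 2*L/(32 + L) (R(L, p) = (L + L)/(32 + L) = (2*L)/(32 + L) = 2*L/(32 + L))
√(R(A, r) + M) = √(2*(-136)/(32 - 136) - 24703) = √(2*(-136)/(-104) - 24703) = √(2*(-136)*(-1/104) - 24703) = √(34/13 - 24703) = √(-321105/13) = I*√4174365/13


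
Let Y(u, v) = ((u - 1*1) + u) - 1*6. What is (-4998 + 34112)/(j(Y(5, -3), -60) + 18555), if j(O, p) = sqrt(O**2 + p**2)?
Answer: 90035045/57380736 - 14557*sqrt(401)/57380736 ≈ 1.5640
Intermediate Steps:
Y(u, v) = -7 + 2*u (Y(u, v) = ((u - 1) + u) - 6 = ((-1 + u) + u) - 6 = (-1 + 2*u) - 6 = -7 + 2*u)
(-4998 + 34112)/(j(Y(5, -3), -60) + 18555) = (-4998 + 34112)/(sqrt((-7 + 2*5)**2 + (-60)**2) + 18555) = 29114/(sqrt((-7 + 10)**2 + 3600) + 18555) = 29114/(sqrt(3**2 + 3600) + 18555) = 29114/(sqrt(9 + 3600) + 18555) = 29114/(sqrt(3609) + 18555) = 29114/(3*sqrt(401) + 18555) = 29114/(18555 + 3*sqrt(401))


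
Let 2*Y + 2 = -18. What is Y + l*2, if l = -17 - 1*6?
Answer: -56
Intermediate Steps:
l = -23 (l = -17 - 6 = -23)
Y = -10 (Y = -1 + (1/2)*(-18) = -1 - 9 = -10)
Y + l*2 = -10 - 23*2 = -10 - 46 = -56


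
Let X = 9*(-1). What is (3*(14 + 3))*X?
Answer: -459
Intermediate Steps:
X = -9
(3*(14 + 3))*X = (3*(14 + 3))*(-9) = (3*17)*(-9) = 51*(-9) = -459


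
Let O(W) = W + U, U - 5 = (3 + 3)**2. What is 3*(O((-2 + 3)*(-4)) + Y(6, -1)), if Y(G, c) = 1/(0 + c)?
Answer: 108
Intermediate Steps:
U = 41 (U = 5 + (3 + 3)**2 = 5 + 6**2 = 5 + 36 = 41)
Y(G, c) = 1/c
O(W) = 41 + W (O(W) = W + 41 = 41 + W)
3*(O((-2 + 3)*(-4)) + Y(6, -1)) = 3*((41 + (-2 + 3)*(-4)) + 1/(-1)) = 3*((41 + 1*(-4)) - 1) = 3*((41 - 4) - 1) = 3*(37 - 1) = 3*36 = 108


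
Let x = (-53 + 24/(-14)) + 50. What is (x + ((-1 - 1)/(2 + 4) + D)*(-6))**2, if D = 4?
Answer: 34969/49 ≈ 713.65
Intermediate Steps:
x = -33/7 (x = (-53 + 24*(-1/14)) + 50 = (-53 - 12/7) + 50 = -383/7 + 50 = -33/7 ≈ -4.7143)
(x + ((-1 - 1)/(2 + 4) + D)*(-6))**2 = (-33/7 + ((-1 - 1)/(2 + 4) + 4)*(-6))**2 = (-33/7 + (-2/6 + 4)*(-6))**2 = (-33/7 + (-2*1/6 + 4)*(-6))**2 = (-33/7 + (-1/3 + 4)*(-6))**2 = (-33/7 + (11/3)*(-6))**2 = (-33/7 - 22)**2 = (-187/7)**2 = 34969/49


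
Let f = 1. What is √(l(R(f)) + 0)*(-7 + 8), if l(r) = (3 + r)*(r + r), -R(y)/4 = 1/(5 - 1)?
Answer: 2*I ≈ 2.0*I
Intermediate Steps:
R(y) = -1 (R(y) = -4/(5 - 1) = -4/4 = -4*¼ = -1)
l(r) = 2*r*(3 + r) (l(r) = (3 + r)*(2*r) = 2*r*(3 + r))
√(l(R(f)) + 0)*(-7 + 8) = √(2*(-1)*(3 - 1) + 0)*(-7 + 8) = √(2*(-1)*2 + 0)*1 = √(-4 + 0)*1 = √(-4)*1 = (2*I)*1 = 2*I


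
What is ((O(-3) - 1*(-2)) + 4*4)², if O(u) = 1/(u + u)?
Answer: 11449/36 ≈ 318.03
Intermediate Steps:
O(u) = 1/(2*u)
((O(-3) - 1*(-2)) + 4*4)² = (((½)/(-3) - 1*(-2)) + 4*4)² = (((½)*(-⅓) + 2) + 16)² = ((-⅙ + 2) + 16)² = (11/6 + 16)² = (107/6)² = 11449/36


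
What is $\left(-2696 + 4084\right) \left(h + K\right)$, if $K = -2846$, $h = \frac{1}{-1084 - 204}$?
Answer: $- \frac{1271980203}{322} \approx -3.9502 \cdot 10^{6}$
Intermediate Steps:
$h = - \frac{1}{1288}$ ($h = \frac{1}{-1288} = - \frac{1}{1288} \approx -0.0007764$)
$\left(-2696 + 4084\right) \left(h + K\right) = \left(-2696 + 4084\right) \left(- \frac{1}{1288} - 2846\right) = 1388 \left(- \frac{3665649}{1288}\right) = - \frac{1271980203}{322}$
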